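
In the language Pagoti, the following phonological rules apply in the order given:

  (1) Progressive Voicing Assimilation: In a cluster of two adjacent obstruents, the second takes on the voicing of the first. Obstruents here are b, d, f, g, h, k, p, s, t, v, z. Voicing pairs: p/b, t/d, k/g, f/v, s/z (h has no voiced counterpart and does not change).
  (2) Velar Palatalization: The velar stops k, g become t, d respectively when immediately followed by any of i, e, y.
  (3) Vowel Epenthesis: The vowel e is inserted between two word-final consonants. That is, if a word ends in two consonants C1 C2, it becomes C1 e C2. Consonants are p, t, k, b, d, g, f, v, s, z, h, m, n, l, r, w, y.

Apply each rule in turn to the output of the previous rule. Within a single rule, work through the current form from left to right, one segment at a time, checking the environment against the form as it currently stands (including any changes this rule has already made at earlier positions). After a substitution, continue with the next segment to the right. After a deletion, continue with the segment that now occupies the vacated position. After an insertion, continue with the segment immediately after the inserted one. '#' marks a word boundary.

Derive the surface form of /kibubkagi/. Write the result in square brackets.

[tibubgadi]

(1) Progressive Voicing Assimilation: [kibubkagi] → [kibubgagi]
(2) Velar Palatalization: [kibubgagi] → [tibubgadi]
(3) Vowel Epenthesis: no change — [tibubgadi]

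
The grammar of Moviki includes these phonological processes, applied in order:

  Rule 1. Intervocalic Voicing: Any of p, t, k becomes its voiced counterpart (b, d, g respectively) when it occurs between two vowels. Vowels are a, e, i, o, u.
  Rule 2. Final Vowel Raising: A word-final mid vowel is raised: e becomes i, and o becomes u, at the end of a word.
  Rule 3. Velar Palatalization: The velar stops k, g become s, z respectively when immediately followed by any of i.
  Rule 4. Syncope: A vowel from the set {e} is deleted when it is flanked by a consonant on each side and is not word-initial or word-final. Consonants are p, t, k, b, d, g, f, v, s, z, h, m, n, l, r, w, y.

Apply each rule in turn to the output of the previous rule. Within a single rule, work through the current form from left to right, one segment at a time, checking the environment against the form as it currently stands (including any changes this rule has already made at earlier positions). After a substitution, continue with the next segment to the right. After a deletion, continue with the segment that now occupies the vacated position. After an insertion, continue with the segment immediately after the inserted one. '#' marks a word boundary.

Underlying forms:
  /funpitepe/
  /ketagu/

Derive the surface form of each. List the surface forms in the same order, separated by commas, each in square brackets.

/funpitepe/:
  Rule 1 Intervocalic Voicing: [funpitepe] → [funpidebe]
  Rule 2 Final Vowel Raising: [funpidebe] → [funpidebi]
  Rule 3 Velar Palatalization: no change — [funpidebi]
  Rule 4 Syncope: [funpidebi] → [funpidbi]
/ketagu/:
  Rule 1 Intervocalic Voicing: [ketagu] → [kedagu]
  Rule 2 Final Vowel Raising: no change — [kedagu]
  Rule 3 Velar Palatalization: no change — [kedagu]
  Rule 4 Syncope: [kedagu] → [kdagu]

[funpidbi], [kdagu]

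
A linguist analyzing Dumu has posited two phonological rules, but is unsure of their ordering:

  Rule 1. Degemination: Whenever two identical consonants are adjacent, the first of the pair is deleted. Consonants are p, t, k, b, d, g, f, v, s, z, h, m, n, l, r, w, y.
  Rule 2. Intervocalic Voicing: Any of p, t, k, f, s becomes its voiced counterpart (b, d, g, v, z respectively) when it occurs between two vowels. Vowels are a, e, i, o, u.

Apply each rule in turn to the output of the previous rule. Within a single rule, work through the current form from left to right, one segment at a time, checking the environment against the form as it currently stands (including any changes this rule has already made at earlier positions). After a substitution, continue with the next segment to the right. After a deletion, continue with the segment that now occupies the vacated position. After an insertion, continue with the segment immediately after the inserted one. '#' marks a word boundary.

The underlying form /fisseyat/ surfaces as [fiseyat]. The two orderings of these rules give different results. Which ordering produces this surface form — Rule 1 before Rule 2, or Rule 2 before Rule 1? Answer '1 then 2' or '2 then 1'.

Order 1 then 2:
  1 Degemination: [fisseyat] → [fiseyat]
  2 Intervocalic Voicing: [fiseyat] → [fizeyat]
  result: [fizeyat]
Order 2 then 1:
  2 Intervocalic Voicing: no change — [fisseyat]
  1 Degemination: [fisseyat] → [fiseyat]
  result: [fiseyat]

2 then 1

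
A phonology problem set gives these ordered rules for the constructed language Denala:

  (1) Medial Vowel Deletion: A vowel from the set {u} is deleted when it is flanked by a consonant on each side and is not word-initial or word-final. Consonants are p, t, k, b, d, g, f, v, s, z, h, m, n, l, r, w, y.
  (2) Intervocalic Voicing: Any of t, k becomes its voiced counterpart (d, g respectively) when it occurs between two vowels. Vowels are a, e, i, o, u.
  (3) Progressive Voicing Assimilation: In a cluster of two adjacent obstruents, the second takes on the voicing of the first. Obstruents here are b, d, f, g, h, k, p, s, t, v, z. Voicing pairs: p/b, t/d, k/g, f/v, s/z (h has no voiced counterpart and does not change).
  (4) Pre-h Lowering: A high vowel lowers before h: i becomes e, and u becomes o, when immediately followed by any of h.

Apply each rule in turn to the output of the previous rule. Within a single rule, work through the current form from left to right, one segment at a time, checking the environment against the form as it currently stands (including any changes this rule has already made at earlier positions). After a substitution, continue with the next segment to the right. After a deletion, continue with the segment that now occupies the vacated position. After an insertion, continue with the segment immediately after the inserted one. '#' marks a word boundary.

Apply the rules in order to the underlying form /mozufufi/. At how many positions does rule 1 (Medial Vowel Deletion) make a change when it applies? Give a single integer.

(1) Medial Vowel Deletion: [mozufufi] → [mozffi]
(2) Intervocalic Voicing: no change — [mozffi]
(3) Progressive Voicing Assimilation: [mozffi] → [mozvvi]
(4) Pre-h Lowering: no change — [mozvvi]
Rule 1 changed 2 position(s).

2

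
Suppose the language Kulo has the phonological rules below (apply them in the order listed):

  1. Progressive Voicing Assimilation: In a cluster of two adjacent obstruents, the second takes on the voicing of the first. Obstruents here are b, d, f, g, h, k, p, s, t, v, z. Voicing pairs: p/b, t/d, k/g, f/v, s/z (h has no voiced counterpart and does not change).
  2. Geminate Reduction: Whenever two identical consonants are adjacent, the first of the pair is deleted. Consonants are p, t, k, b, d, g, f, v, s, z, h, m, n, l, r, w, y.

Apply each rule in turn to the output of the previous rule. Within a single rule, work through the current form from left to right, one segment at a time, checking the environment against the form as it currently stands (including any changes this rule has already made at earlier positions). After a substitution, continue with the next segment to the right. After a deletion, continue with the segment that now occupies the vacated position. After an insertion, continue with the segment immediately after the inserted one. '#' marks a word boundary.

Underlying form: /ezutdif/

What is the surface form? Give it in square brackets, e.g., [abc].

1 Progressive Voicing Assimilation: [ezutdif] → [ezuttif]
2 Geminate Reduction: [ezuttif] → [ezutif]

[ezutif]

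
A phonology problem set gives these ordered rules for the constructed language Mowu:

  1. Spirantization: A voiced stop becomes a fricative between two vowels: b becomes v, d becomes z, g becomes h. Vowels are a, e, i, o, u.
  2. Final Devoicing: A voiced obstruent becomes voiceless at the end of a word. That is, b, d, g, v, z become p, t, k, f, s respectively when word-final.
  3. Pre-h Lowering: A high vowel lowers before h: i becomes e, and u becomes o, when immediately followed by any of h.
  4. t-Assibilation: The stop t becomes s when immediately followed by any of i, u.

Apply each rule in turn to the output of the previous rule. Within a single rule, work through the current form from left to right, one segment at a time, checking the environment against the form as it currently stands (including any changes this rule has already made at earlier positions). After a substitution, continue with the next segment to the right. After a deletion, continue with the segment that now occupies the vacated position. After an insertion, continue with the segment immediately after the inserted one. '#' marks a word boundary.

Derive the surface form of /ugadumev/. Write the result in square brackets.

1 Spirantization: [ugadumev] → [uhazumev]
2 Final Devoicing: [uhazumev] → [uhazumef]
3 Pre-h Lowering: [uhazumef] → [ohazumef]
4 t-Assibilation: no change — [ohazumef]

[ohazumef]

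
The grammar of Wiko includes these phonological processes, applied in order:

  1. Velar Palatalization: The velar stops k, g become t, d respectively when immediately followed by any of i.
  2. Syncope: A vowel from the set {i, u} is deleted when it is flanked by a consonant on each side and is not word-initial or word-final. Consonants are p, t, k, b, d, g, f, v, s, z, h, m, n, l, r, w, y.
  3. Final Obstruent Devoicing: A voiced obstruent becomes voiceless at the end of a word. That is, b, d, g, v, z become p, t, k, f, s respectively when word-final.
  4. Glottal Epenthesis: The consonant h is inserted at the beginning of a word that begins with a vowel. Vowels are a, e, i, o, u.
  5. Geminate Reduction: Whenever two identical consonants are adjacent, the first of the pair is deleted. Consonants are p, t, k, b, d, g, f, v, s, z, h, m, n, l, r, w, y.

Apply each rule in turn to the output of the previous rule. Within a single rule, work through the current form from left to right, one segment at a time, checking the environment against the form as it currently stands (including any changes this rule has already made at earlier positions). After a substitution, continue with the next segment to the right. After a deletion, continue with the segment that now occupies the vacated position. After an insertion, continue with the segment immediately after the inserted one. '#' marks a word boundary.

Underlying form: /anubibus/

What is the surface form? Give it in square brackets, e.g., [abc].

[hanbs]

1 Velar Palatalization: no change — [anubibus]
2 Syncope: [anubibus] → [anbbs]
3 Final Obstruent Devoicing: no change — [anbbs]
4 Glottal Epenthesis: [anbbs] → [hanbbs]
5 Geminate Reduction: [hanbbs] → [hanbs]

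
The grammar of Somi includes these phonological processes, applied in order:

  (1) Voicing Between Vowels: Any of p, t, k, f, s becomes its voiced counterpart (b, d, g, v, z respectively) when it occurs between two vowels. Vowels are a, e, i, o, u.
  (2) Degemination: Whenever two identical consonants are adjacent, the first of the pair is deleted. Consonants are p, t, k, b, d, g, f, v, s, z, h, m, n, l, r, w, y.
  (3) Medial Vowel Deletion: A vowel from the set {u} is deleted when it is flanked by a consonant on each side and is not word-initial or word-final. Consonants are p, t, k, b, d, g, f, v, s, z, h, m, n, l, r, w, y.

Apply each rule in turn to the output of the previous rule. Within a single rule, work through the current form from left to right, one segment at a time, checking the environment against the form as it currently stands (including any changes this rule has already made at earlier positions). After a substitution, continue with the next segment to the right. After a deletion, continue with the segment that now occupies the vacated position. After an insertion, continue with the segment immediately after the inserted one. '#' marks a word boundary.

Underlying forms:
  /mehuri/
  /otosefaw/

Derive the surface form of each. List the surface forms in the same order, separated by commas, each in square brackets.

/mehuri/:
  (1) Voicing Between Vowels: no change — [mehuri]
  (2) Degemination: no change — [mehuri]
  (3) Medial Vowel Deletion: [mehuri] → [mehri]
/otosefaw/:
  (1) Voicing Between Vowels: [otosefaw] → [odozevaw]
  (2) Degemination: no change — [odozevaw]
  (3) Medial Vowel Deletion: no change — [odozevaw]

[mehri], [odozevaw]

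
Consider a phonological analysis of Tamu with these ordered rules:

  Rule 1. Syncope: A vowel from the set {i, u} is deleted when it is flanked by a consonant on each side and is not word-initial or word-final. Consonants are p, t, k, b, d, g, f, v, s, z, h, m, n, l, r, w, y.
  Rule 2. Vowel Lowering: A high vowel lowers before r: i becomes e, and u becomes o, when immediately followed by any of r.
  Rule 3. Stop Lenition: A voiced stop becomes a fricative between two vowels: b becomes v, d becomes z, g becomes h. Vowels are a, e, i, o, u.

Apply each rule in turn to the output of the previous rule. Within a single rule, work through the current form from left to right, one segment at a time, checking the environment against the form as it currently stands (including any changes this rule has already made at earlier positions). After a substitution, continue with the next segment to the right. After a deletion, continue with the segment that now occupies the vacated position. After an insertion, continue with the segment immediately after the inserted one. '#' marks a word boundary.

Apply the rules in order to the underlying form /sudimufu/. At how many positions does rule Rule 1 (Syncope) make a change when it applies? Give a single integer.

Rule 1 Syncope: [sudimufu] → [sdmfu]
Rule 2 Vowel Lowering: no change — [sdmfu]
Rule 3 Stop Lenition: no change — [sdmfu]
Rule Rule 1 changed 3 position(s).

3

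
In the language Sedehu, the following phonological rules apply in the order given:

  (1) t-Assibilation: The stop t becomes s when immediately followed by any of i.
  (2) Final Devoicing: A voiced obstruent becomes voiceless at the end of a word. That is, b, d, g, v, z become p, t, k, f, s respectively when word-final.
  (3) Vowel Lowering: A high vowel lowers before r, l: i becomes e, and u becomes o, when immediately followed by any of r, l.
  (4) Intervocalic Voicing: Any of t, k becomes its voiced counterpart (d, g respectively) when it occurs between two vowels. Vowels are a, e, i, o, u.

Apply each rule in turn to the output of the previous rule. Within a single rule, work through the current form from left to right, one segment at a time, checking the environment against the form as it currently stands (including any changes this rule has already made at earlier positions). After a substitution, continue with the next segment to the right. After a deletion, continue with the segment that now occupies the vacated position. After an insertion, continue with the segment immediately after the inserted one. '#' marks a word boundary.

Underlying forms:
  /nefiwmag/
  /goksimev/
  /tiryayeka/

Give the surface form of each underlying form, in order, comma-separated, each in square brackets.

/nefiwmag/:
  (1) t-Assibilation: no change — [nefiwmag]
  (2) Final Devoicing: [nefiwmag] → [nefiwmak]
  (3) Vowel Lowering: no change — [nefiwmak]
  (4) Intervocalic Voicing: no change — [nefiwmak]
/goksimev/:
  (1) t-Assibilation: no change — [goksimev]
  (2) Final Devoicing: [goksimev] → [goksimef]
  (3) Vowel Lowering: no change — [goksimef]
  (4) Intervocalic Voicing: no change — [goksimef]
/tiryayeka/:
  (1) t-Assibilation: [tiryayeka] → [siryayeka]
  (2) Final Devoicing: no change — [siryayeka]
  (3) Vowel Lowering: [siryayeka] → [seryayeka]
  (4) Intervocalic Voicing: [seryayeka] → [seryayega]

[nefiwmak], [goksimef], [seryayega]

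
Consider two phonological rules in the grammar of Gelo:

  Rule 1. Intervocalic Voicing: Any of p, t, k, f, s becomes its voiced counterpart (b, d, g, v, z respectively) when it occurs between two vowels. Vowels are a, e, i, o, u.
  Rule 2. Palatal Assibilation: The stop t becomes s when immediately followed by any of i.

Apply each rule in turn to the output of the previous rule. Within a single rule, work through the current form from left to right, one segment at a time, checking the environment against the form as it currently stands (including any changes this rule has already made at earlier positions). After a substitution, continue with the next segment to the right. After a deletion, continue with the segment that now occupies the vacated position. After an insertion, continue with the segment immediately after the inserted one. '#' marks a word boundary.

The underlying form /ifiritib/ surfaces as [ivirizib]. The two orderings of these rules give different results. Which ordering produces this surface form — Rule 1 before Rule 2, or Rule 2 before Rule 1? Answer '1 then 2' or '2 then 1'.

Order 1 then 2:
  1 Intervocalic Voicing: [ifiritib] → [iviridib]
  2 Palatal Assibilation: no change — [iviridib]
  result: [iviridib]
Order 2 then 1:
  2 Palatal Assibilation: [ifiritib] → [ifirisib]
  1 Intervocalic Voicing: [ifirisib] → [ivirizib]
  result: [ivirizib]

2 then 1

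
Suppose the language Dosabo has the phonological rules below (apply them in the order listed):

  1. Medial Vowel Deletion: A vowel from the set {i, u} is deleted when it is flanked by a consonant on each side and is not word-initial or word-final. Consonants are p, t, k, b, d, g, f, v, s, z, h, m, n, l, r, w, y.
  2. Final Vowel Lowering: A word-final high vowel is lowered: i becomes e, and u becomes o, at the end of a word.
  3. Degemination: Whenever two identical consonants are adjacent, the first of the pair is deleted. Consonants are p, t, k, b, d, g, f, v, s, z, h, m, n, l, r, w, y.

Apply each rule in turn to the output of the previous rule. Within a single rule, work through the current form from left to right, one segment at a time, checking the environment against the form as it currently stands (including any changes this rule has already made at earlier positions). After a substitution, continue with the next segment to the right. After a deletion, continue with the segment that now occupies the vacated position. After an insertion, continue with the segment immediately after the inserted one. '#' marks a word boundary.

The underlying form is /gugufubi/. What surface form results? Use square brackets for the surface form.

1 Medial Vowel Deletion: [gugufubi] → [ggfbi]
2 Final Vowel Lowering: [ggfbi] → [ggfbe]
3 Degemination: [ggfbe] → [gfbe]

[gfbe]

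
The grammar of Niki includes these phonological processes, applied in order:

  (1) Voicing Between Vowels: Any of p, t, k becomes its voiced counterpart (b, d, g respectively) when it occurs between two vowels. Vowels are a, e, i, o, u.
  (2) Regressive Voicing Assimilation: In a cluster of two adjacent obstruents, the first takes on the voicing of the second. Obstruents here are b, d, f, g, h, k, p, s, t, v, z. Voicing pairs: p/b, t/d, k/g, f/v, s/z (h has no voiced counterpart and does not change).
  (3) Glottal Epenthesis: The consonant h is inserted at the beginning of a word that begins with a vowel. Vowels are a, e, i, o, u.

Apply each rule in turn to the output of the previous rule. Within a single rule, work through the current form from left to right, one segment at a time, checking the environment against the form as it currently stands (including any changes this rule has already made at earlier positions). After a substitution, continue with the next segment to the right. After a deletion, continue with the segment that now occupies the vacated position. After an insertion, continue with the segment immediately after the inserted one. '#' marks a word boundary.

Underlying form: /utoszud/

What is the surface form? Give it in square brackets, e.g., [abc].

(1) Voicing Between Vowels: [utoszud] → [udoszud]
(2) Regressive Voicing Assimilation: [udoszud] → [udozzud]
(3) Glottal Epenthesis: [udozzud] → [hudozzud]

[hudozzud]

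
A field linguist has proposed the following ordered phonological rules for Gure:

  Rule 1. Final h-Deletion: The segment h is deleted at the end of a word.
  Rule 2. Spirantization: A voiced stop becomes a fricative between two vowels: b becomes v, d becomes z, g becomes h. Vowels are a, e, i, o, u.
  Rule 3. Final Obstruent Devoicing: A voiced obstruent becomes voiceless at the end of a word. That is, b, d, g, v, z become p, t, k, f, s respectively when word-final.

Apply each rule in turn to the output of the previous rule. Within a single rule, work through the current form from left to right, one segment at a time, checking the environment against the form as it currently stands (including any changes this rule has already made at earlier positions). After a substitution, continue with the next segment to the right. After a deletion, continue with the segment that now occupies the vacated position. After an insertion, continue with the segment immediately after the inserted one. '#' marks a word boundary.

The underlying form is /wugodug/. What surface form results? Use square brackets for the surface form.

[wuhozuk]

Rule 1 Final h-Deletion: no change — [wugodug]
Rule 2 Spirantization: [wugodug] → [wuhozug]
Rule 3 Final Obstruent Devoicing: [wuhozug] → [wuhozuk]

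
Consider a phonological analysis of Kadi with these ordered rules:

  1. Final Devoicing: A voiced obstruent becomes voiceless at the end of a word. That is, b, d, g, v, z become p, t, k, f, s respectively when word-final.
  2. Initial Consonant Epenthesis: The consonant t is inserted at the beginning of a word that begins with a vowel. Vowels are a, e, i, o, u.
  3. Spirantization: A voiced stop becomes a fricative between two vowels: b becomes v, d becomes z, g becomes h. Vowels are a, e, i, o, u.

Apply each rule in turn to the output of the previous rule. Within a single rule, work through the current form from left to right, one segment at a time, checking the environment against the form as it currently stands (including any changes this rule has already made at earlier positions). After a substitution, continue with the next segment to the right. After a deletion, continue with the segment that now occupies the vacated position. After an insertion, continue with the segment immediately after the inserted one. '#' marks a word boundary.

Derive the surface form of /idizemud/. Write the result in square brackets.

1 Final Devoicing: [idizemud] → [idizemut]
2 Initial Consonant Epenthesis: [idizemut] → [tidizemut]
3 Spirantization: [tidizemut] → [tizizemut]

[tizizemut]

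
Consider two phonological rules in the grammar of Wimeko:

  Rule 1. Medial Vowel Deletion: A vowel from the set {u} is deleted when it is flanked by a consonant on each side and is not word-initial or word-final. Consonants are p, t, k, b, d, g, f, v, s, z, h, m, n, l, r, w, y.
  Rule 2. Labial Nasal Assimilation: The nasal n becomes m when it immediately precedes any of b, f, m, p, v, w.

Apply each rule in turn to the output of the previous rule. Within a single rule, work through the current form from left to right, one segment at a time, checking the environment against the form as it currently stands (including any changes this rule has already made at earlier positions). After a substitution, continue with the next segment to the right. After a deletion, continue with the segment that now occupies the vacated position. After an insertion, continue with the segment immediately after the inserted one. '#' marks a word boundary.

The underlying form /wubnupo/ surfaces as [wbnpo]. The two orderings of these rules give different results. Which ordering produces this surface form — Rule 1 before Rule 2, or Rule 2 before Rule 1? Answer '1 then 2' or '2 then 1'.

Order 1 then 2:
  1 Medial Vowel Deletion: [wubnupo] → [wbnpo]
  2 Labial Nasal Assimilation: [wbnpo] → [wbmpo]
  result: [wbmpo]
Order 2 then 1:
  2 Labial Nasal Assimilation: no change — [wubnupo]
  1 Medial Vowel Deletion: [wubnupo] → [wbnpo]
  result: [wbnpo]

2 then 1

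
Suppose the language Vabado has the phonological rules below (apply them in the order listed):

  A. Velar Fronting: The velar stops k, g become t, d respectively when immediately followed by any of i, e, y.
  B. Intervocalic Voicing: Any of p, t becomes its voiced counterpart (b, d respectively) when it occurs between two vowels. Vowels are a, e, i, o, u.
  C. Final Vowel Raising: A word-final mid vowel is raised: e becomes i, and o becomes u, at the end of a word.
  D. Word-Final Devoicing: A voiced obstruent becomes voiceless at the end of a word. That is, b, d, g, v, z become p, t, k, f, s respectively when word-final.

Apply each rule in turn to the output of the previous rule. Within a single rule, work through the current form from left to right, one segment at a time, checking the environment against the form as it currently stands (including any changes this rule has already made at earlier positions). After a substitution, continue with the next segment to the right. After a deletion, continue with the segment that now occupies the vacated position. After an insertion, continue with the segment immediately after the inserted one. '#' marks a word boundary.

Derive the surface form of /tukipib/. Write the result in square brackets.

[tudibip]

A Velar Fronting: [tukipib] → [tutipib]
B Intervocalic Voicing: [tutipib] → [tudibib]
C Final Vowel Raising: no change — [tudibib]
D Word-Final Devoicing: [tudibib] → [tudibip]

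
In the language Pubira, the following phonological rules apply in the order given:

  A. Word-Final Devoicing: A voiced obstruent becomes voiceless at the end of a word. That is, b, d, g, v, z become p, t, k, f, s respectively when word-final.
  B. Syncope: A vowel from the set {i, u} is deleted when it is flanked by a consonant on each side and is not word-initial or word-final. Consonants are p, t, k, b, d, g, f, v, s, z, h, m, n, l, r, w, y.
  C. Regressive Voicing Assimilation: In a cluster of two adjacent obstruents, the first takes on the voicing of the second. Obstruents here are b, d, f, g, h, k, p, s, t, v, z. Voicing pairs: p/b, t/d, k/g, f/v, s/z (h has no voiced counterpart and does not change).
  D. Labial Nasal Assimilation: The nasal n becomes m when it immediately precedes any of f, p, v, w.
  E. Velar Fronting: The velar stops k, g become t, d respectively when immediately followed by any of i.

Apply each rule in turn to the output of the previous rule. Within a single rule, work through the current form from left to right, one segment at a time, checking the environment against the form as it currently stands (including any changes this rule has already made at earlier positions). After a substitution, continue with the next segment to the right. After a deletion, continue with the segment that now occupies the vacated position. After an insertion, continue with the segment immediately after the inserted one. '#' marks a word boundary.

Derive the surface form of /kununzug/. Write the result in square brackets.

[knnsk]

A Word-Final Devoicing: [kununzug] → [kununzuk]
B Syncope: [kununzuk] → [knnzk]
C Regressive Voicing Assimilation: [knnzk] → [knnsk]
D Labial Nasal Assimilation: no change — [knnsk]
E Velar Fronting: no change — [knnsk]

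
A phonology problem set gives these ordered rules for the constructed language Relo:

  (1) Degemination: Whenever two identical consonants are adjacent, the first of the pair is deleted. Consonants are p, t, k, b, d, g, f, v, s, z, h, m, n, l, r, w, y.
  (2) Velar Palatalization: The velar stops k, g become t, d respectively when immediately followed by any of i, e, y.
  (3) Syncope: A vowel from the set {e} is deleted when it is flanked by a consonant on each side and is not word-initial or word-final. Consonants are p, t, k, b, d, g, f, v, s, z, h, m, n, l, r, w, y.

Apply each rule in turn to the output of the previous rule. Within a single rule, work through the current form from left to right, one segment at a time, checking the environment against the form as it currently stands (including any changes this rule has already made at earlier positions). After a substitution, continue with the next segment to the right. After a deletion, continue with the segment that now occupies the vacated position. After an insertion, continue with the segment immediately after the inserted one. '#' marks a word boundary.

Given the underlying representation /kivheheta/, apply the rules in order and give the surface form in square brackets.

[tivhhta]

(1) Degemination: no change — [kivheheta]
(2) Velar Palatalization: [kivheheta] → [tivheheta]
(3) Syncope: [tivheheta] → [tivhhta]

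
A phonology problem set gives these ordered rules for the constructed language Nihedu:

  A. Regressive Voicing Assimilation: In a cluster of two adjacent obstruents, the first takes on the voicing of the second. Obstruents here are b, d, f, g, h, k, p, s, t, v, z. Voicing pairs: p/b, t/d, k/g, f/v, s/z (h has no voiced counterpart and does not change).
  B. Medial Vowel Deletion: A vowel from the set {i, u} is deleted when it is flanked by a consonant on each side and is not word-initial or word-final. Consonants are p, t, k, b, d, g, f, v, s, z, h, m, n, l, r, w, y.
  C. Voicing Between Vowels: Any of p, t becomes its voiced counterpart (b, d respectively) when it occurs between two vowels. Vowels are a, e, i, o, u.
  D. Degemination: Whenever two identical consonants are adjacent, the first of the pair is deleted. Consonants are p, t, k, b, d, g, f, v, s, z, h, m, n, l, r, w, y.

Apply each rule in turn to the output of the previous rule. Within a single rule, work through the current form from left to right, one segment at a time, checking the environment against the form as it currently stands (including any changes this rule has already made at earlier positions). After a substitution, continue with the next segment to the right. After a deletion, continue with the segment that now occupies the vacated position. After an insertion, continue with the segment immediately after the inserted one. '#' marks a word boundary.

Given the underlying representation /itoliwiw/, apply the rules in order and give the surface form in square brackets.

A Regressive Voicing Assimilation: no change — [itoliwiw]
B Medial Vowel Deletion: [itoliwiw] → [itolww]
C Voicing Between Vowels: [itolww] → [idolww]
D Degemination: [idolww] → [idolw]

[idolw]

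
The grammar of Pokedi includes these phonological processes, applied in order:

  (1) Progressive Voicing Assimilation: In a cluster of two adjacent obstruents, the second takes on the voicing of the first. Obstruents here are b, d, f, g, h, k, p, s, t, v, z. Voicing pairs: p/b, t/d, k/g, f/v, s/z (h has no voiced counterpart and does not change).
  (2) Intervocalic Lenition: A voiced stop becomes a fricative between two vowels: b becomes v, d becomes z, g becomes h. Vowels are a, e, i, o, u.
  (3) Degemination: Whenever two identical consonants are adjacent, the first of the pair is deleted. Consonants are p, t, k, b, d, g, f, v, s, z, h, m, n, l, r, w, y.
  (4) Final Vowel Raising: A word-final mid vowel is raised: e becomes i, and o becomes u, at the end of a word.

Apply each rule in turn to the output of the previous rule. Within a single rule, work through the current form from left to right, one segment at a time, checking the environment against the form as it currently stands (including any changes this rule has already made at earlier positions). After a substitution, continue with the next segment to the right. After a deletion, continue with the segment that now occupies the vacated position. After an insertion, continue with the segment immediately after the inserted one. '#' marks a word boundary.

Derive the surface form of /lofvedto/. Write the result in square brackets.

(1) Progressive Voicing Assimilation: [lofvedto] → [loffeddo]
(2) Intervocalic Lenition: no change — [loffeddo]
(3) Degemination: [loffeddo] → [lofedo]
(4) Final Vowel Raising: [lofedo] → [lofedu]

[lofedu]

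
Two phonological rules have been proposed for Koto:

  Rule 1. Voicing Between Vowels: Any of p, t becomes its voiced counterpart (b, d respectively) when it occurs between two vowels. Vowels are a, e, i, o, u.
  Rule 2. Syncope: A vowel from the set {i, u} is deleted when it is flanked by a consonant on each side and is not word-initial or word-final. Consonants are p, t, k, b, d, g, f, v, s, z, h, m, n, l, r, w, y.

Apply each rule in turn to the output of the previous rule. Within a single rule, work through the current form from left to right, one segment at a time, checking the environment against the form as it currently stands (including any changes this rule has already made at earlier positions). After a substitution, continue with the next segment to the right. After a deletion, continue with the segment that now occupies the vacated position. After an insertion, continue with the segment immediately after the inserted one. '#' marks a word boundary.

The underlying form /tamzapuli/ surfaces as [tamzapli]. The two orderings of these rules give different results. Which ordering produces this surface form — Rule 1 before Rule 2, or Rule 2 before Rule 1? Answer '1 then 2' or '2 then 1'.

2 then 1

Order 1 then 2:
  1 Voicing Between Vowels: [tamzapuli] → [tamzabuli]
  2 Syncope: [tamzabuli] → [tamzabli]
  result: [tamzabli]
Order 2 then 1:
  2 Syncope: [tamzapuli] → [tamzapli]
  1 Voicing Between Vowels: no change — [tamzapli]
  result: [tamzapli]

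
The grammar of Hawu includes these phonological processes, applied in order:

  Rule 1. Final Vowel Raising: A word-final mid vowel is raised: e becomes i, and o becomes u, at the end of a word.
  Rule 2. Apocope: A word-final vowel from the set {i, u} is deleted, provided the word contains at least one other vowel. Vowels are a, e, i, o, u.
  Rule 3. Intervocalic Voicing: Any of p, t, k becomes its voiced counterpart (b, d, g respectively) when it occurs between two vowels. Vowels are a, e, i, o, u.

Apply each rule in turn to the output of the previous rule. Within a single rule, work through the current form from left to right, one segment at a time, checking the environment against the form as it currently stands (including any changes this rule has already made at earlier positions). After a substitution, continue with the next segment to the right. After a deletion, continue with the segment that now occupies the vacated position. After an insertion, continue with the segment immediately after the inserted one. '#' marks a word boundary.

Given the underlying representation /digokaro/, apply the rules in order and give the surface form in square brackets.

Rule 1 Final Vowel Raising: [digokaro] → [digokaru]
Rule 2 Apocope: [digokaru] → [digokar]
Rule 3 Intervocalic Voicing: [digokar] → [digogar]

[digogar]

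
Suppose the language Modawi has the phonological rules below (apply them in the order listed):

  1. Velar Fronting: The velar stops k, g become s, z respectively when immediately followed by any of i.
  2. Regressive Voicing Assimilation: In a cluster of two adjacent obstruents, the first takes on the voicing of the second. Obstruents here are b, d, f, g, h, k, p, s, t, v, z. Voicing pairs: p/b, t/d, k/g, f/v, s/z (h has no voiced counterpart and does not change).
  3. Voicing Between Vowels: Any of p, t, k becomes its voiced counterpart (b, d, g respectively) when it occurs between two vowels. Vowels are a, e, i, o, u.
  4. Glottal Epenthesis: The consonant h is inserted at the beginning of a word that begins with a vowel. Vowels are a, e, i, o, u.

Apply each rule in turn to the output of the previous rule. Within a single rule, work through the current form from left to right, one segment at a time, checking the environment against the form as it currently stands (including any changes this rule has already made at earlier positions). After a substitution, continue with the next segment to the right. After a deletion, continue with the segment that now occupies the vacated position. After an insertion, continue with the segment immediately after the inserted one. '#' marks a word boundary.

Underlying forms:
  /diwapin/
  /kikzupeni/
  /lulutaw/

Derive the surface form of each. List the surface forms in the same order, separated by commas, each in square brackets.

[diwabin], [sigzubeni], [luludaw]

/diwapin/:
  1 Velar Fronting: no change — [diwapin]
  2 Regressive Voicing Assimilation: no change — [diwapin]
  3 Voicing Between Vowels: [diwapin] → [diwabin]
  4 Glottal Epenthesis: no change — [diwabin]
/kikzupeni/:
  1 Velar Fronting: [kikzupeni] → [sikzupeni]
  2 Regressive Voicing Assimilation: [sikzupeni] → [sigzupeni]
  3 Voicing Between Vowels: [sigzupeni] → [sigzubeni]
  4 Glottal Epenthesis: no change — [sigzubeni]
/lulutaw/:
  1 Velar Fronting: no change — [lulutaw]
  2 Regressive Voicing Assimilation: no change — [lulutaw]
  3 Voicing Between Vowels: [lulutaw] → [luludaw]
  4 Glottal Epenthesis: no change — [luludaw]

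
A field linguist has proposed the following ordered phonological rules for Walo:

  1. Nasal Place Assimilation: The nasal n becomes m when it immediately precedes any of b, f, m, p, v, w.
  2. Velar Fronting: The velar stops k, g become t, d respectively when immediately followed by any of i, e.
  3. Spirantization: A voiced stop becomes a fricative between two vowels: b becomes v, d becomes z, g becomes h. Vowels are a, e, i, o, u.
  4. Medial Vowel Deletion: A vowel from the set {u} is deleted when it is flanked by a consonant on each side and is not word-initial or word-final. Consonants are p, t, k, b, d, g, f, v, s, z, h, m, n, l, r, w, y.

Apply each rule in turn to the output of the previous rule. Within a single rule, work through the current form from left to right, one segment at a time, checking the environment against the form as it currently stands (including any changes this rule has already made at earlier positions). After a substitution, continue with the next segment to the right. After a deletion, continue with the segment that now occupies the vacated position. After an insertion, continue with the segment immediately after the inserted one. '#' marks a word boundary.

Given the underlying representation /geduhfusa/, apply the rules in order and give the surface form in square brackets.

[dezhfsa]

1 Nasal Place Assimilation: no change — [geduhfusa]
2 Velar Fronting: [geduhfusa] → [deduhfusa]
3 Spirantization: [deduhfusa] → [dezuhfusa]
4 Medial Vowel Deletion: [dezuhfusa] → [dezhfsa]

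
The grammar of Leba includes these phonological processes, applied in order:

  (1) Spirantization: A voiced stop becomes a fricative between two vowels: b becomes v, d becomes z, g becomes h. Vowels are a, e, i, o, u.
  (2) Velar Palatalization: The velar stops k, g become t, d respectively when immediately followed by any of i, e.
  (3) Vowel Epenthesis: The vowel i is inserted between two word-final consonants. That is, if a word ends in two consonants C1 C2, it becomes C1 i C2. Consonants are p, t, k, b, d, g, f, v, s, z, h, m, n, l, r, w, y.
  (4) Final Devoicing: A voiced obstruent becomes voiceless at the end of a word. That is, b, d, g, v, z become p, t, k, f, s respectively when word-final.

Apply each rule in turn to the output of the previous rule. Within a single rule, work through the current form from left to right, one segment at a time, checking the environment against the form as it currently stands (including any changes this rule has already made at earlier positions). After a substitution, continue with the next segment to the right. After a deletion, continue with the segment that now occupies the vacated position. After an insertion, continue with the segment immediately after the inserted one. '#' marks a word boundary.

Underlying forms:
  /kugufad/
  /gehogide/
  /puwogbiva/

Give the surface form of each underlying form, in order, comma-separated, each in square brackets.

/kugufad/:
  (1) Spirantization: [kugufad] → [kuhufad]
  (2) Velar Palatalization: no change — [kuhufad]
  (3) Vowel Epenthesis: no change — [kuhufad]
  (4) Final Devoicing: [kuhufad] → [kuhufat]
/gehogide/:
  (1) Spirantization: [gehogide] → [gehohize]
  (2) Velar Palatalization: [gehohize] → [dehohize]
  (3) Vowel Epenthesis: no change — [dehohize]
  (4) Final Devoicing: no change — [dehohize]
/puwogbiva/:
  (1) Spirantization: no change — [puwogbiva]
  (2) Velar Palatalization: no change — [puwogbiva]
  (3) Vowel Epenthesis: no change — [puwogbiva]
  (4) Final Devoicing: no change — [puwogbiva]

[kuhufat], [dehohize], [puwogbiva]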